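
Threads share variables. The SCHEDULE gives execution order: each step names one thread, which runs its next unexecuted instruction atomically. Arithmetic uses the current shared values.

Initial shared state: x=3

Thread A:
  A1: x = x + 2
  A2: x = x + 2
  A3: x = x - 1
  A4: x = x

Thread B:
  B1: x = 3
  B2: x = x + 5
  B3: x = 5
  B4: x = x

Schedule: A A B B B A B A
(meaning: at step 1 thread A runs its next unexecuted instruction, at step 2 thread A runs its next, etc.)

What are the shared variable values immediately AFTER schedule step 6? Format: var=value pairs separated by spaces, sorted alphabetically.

Answer: x=4

Derivation:
Step 1: thread A executes A1 (x = x + 2). Shared: x=5. PCs: A@1 B@0
Step 2: thread A executes A2 (x = x + 2). Shared: x=7. PCs: A@2 B@0
Step 3: thread B executes B1 (x = 3). Shared: x=3. PCs: A@2 B@1
Step 4: thread B executes B2 (x = x + 5). Shared: x=8. PCs: A@2 B@2
Step 5: thread B executes B3 (x = 5). Shared: x=5. PCs: A@2 B@3
Step 6: thread A executes A3 (x = x - 1). Shared: x=4. PCs: A@3 B@3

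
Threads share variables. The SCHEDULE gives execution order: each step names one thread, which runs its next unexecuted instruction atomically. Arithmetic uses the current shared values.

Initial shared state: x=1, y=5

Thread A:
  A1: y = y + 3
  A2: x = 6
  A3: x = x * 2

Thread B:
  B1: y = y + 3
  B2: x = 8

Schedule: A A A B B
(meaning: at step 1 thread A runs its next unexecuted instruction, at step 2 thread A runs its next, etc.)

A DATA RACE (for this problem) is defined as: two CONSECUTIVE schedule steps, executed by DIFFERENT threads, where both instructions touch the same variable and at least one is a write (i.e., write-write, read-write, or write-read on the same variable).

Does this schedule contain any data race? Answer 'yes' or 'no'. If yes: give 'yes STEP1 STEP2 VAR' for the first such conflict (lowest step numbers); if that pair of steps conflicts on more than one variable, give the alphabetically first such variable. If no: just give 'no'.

Steps 1,2: same thread (A). No race.
Steps 2,3: same thread (A). No race.
Steps 3,4: A(r=x,w=x) vs B(r=y,w=y). No conflict.
Steps 4,5: same thread (B). No race.

Answer: no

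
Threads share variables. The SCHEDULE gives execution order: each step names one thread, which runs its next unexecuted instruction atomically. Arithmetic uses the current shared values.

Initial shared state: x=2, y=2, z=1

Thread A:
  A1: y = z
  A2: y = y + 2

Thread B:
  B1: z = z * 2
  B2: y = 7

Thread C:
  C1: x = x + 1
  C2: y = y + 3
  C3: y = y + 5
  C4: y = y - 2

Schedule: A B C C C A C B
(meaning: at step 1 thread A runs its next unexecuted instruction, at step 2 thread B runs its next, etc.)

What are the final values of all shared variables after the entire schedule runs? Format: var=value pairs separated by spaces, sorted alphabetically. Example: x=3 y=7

Step 1: thread A executes A1 (y = z). Shared: x=2 y=1 z=1. PCs: A@1 B@0 C@0
Step 2: thread B executes B1 (z = z * 2). Shared: x=2 y=1 z=2. PCs: A@1 B@1 C@0
Step 3: thread C executes C1 (x = x + 1). Shared: x=3 y=1 z=2. PCs: A@1 B@1 C@1
Step 4: thread C executes C2 (y = y + 3). Shared: x=3 y=4 z=2. PCs: A@1 B@1 C@2
Step 5: thread C executes C3 (y = y + 5). Shared: x=3 y=9 z=2. PCs: A@1 B@1 C@3
Step 6: thread A executes A2 (y = y + 2). Shared: x=3 y=11 z=2. PCs: A@2 B@1 C@3
Step 7: thread C executes C4 (y = y - 2). Shared: x=3 y=9 z=2. PCs: A@2 B@1 C@4
Step 8: thread B executes B2 (y = 7). Shared: x=3 y=7 z=2. PCs: A@2 B@2 C@4

Answer: x=3 y=7 z=2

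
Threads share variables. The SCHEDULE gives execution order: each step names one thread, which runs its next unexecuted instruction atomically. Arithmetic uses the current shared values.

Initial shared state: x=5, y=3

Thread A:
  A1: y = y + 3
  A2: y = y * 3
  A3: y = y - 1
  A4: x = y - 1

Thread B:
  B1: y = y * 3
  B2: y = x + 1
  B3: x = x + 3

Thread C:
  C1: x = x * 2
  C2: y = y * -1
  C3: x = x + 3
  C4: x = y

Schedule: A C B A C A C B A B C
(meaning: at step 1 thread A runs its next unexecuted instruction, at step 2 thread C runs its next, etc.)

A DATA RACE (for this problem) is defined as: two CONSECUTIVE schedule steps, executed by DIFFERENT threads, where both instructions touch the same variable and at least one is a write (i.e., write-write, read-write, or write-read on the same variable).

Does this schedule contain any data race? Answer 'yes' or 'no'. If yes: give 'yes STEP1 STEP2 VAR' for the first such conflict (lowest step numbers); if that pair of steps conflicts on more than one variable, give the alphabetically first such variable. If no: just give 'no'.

Answer: yes 3 4 y

Derivation:
Steps 1,2: A(r=y,w=y) vs C(r=x,w=x). No conflict.
Steps 2,3: C(r=x,w=x) vs B(r=y,w=y). No conflict.
Steps 3,4: B(y = y * 3) vs A(y = y * 3). RACE on y (W-W).
Steps 4,5: A(y = y * 3) vs C(y = y * -1). RACE on y (W-W).
Steps 5,6: C(y = y * -1) vs A(y = y - 1). RACE on y (W-W).
Steps 6,7: A(r=y,w=y) vs C(r=x,w=x). No conflict.
Steps 7,8: C(x = x + 3) vs B(y = x + 1). RACE on x (W-R).
Steps 8,9: B(y = x + 1) vs A(x = y - 1). RACE on x (R-W), y (W-R). Multiple vars; alphabetically first is x.
Steps 9,10: A(x = y - 1) vs B(x = x + 3). RACE on x (W-W).
Steps 10,11: B(x = x + 3) vs C(x = y). RACE on x (W-W).
First conflict at steps 3,4.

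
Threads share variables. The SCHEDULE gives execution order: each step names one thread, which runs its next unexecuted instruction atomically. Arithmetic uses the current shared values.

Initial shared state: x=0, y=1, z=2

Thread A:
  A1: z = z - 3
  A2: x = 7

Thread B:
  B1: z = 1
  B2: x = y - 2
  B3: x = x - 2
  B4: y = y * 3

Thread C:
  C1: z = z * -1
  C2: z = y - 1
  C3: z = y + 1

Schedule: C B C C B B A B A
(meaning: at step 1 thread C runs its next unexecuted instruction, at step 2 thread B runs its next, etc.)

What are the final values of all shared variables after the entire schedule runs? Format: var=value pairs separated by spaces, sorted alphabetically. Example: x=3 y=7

Answer: x=7 y=3 z=-1

Derivation:
Step 1: thread C executes C1 (z = z * -1). Shared: x=0 y=1 z=-2. PCs: A@0 B@0 C@1
Step 2: thread B executes B1 (z = 1). Shared: x=0 y=1 z=1. PCs: A@0 B@1 C@1
Step 3: thread C executes C2 (z = y - 1). Shared: x=0 y=1 z=0. PCs: A@0 B@1 C@2
Step 4: thread C executes C3 (z = y + 1). Shared: x=0 y=1 z=2. PCs: A@0 B@1 C@3
Step 5: thread B executes B2 (x = y - 2). Shared: x=-1 y=1 z=2. PCs: A@0 B@2 C@3
Step 6: thread B executes B3 (x = x - 2). Shared: x=-3 y=1 z=2. PCs: A@0 B@3 C@3
Step 7: thread A executes A1 (z = z - 3). Shared: x=-3 y=1 z=-1. PCs: A@1 B@3 C@3
Step 8: thread B executes B4 (y = y * 3). Shared: x=-3 y=3 z=-1. PCs: A@1 B@4 C@3
Step 9: thread A executes A2 (x = 7). Shared: x=7 y=3 z=-1. PCs: A@2 B@4 C@3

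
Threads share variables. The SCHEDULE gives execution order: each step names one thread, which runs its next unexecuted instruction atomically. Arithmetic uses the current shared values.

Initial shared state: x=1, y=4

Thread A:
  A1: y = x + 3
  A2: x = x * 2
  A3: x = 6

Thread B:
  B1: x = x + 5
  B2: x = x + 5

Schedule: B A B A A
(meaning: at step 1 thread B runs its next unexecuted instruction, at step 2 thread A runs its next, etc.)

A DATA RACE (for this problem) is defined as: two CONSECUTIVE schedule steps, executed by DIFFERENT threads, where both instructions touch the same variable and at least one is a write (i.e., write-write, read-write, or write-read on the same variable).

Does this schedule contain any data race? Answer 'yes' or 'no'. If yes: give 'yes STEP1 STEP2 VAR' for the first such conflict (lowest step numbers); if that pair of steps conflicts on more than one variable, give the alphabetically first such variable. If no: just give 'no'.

Answer: yes 1 2 x

Derivation:
Steps 1,2: B(x = x + 5) vs A(y = x + 3). RACE on x (W-R).
Steps 2,3: A(y = x + 3) vs B(x = x + 5). RACE on x (R-W).
Steps 3,4: B(x = x + 5) vs A(x = x * 2). RACE on x (W-W).
Steps 4,5: same thread (A). No race.
First conflict at steps 1,2.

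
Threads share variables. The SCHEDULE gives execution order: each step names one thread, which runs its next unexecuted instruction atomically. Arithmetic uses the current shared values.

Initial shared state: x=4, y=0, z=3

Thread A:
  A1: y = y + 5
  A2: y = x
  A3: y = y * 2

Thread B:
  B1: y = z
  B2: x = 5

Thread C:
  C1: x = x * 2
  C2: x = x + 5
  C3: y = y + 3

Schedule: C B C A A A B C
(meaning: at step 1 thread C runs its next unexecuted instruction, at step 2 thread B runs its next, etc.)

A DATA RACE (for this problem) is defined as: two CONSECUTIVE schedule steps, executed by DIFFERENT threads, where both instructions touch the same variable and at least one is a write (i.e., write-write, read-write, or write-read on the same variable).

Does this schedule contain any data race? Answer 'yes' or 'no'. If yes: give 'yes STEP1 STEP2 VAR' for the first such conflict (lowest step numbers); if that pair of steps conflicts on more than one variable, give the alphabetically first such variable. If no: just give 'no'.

Answer: no

Derivation:
Steps 1,2: C(r=x,w=x) vs B(r=z,w=y). No conflict.
Steps 2,3: B(r=z,w=y) vs C(r=x,w=x). No conflict.
Steps 3,4: C(r=x,w=x) vs A(r=y,w=y). No conflict.
Steps 4,5: same thread (A). No race.
Steps 5,6: same thread (A). No race.
Steps 6,7: A(r=y,w=y) vs B(r=-,w=x). No conflict.
Steps 7,8: B(r=-,w=x) vs C(r=y,w=y). No conflict.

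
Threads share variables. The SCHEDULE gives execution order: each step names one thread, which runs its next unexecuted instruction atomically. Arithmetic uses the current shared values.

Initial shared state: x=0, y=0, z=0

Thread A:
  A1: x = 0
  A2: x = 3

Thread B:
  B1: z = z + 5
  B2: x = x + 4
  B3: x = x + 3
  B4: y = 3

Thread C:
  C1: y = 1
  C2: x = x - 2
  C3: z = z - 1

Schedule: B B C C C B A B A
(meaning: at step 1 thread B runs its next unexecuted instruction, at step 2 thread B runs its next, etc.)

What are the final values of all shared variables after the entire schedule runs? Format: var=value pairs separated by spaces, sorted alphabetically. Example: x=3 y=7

Answer: x=3 y=3 z=4

Derivation:
Step 1: thread B executes B1 (z = z + 5). Shared: x=0 y=0 z=5. PCs: A@0 B@1 C@0
Step 2: thread B executes B2 (x = x + 4). Shared: x=4 y=0 z=5. PCs: A@0 B@2 C@0
Step 3: thread C executes C1 (y = 1). Shared: x=4 y=1 z=5. PCs: A@0 B@2 C@1
Step 4: thread C executes C2 (x = x - 2). Shared: x=2 y=1 z=5. PCs: A@0 B@2 C@2
Step 5: thread C executes C3 (z = z - 1). Shared: x=2 y=1 z=4. PCs: A@0 B@2 C@3
Step 6: thread B executes B3 (x = x + 3). Shared: x=5 y=1 z=4. PCs: A@0 B@3 C@3
Step 7: thread A executes A1 (x = 0). Shared: x=0 y=1 z=4. PCs: A@1 B@3 C@3
Step 8: thread B executes B4 (y = 3). Shared: x=0 y=3 z=4. PCs: A@1 B@4 C@3
Step 9: thread A executes A2 (x = 3). Shared: x=3 y=3 z=4. PCs: A@2 B@4 C@3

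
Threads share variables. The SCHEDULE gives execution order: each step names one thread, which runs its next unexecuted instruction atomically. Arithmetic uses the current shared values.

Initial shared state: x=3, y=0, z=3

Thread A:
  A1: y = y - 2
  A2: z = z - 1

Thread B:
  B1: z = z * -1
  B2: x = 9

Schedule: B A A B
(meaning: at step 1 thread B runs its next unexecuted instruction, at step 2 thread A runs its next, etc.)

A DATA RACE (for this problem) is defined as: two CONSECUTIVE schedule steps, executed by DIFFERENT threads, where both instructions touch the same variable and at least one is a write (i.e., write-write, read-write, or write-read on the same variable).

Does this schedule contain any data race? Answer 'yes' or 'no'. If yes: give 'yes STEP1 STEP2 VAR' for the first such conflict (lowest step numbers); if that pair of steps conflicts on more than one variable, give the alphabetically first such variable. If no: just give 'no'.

Answer: no

Derivation:
Steps 1,2: B(r=z,w=z) vs A(r=y,w=y). No conflict.
Steps 2,3: same thread (A). No race.
Steps 3,4: A(r=z,w=z) vs B(r=-,w=x). No conflict.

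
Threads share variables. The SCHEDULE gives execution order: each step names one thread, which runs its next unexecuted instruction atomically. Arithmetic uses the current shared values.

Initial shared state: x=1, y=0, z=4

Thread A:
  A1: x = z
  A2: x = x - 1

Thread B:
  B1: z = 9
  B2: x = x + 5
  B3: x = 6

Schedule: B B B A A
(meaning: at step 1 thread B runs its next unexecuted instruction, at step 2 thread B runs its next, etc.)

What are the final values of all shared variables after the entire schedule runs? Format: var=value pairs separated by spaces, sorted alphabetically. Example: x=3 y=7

Answer: x=8 y=0 z=9

Derivation:
Step 1: thread B executes B1 (z = 9). Shared: x=1 y=0 z=9. PCs: A@0 B@1
Step 2: thread B executes B2 (x = x + 5). Shared: x=6 y=0 z=9. PCs: A@0 B@2
Step 3: thread B executes B3 (x = 6). Shared: x=6 y=0 z=9. PCs: A@0 B@3
Step 4: thread A executes A1 (x = z). Shared: x=9 y=0 z=9. PCs: A@1 B@3
Step 5: thread A executes A2 (x = x - 1). Shared: x=8 y=0 z=9. PCs: A@2 B@3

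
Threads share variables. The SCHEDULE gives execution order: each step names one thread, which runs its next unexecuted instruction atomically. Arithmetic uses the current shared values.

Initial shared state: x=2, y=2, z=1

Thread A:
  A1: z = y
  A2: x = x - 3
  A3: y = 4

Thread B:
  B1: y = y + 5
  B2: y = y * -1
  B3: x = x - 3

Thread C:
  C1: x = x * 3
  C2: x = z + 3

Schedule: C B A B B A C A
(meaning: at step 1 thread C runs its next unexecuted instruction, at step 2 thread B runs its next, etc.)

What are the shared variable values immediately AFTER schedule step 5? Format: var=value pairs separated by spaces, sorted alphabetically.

Answer: x=3 y=-7 z=7

Derivation:
Step 1: thread C executes C1 (x = x * 3). Shared: x=6 y=2 z=1. PCs: A@0 B@0 C@1
Step 2: thread B executes B1 (y = y + 5). Shared: x=6 y=7 z=1. PCs: A@0 B@1 C@1
Step 3: thread A executes A1 (z = y). Shared: x=6 y=7 z=7. PCs: A@1 B@1 C@1
Step 4: thread B executes B2 (y = y * -1). Shared: x=6 y=-7 z=7. PCs: A@1 B@2 C@1
Step 5: thread B executes B3 (x = x - 3). Shared: x=3 y=-7 z=7. PCs: A@1 B@3 C@1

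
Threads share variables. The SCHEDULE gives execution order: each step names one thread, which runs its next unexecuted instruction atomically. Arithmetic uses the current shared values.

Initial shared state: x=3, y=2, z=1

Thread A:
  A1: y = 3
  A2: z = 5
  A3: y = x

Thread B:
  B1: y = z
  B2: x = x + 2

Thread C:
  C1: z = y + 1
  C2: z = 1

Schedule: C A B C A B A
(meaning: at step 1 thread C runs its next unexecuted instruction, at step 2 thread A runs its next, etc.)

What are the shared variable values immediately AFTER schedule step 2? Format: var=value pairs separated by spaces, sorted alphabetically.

Step 1: thread C executes C1 (z = y + 1). Shared: x=3 y=2 z=3. PCs: A@0 B@0 C@1
Step 2: thread A executes A1 (y = 3). Shared: x=3 y=3 z=3. PCs: A@1 B@0 C@1

Answer: x=3 y=3 z=3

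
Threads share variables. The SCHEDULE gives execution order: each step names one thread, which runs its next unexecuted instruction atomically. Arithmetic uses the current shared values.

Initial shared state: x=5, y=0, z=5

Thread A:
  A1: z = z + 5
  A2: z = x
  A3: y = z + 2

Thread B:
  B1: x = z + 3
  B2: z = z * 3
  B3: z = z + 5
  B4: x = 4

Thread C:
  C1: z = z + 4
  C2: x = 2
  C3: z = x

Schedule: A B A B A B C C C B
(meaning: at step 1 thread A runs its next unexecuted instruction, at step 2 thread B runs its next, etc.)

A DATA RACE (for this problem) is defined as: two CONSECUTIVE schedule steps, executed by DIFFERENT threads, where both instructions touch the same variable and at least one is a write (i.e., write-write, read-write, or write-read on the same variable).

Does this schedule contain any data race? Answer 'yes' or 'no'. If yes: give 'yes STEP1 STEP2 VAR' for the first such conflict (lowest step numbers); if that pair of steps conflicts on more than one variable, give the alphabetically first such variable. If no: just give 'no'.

Answer: yes 1 2 z

Derivation:
Steps 1,2: A(z = z + 5) vs B(x = z + 3). RACE on z (W-R).
Steps 2,3: B(x = z + 3) vs A(z = x). RACE on x (W-R), z (R-W). Multiple vars; alphabetically first is x.
Steps 3,4: A(z = x) vs B(z = z * 3). RACE on z (W-W).
Steps 4,5: B(z = z * 3) vs A(y = z + 2). RACE on z (W-R).
Steps 5,6: A(y = z + 2) vs B(z = z + 5). RACE on z (R-W).
Steps 6,7: B(z = z + 5) vs C(z = z + 4). RACE on z (W-W).
Steps 7,8: same thread (C). No race.
Steps 8,9: same thread (C). No race.
Steps 9,10: C(z = x) vs B(x = 4). RACE on x (R-W).
First conflict at steps 1,2.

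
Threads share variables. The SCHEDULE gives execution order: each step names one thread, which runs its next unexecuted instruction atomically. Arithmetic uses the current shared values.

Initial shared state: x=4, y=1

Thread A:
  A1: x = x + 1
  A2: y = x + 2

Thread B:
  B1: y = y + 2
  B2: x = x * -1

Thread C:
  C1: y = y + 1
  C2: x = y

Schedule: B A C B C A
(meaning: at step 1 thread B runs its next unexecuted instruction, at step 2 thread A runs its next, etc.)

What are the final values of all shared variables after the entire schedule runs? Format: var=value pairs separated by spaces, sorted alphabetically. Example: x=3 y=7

Answer: x=4 y=6

Derivation:
Step 1: thread B executes B1 (y = y + 2). Shared: x=4 y=3. PCs: A@0 B@1 C@0
Step 2: thread A executes A1 (x = x + 1). Shared: x=5 y=3. PCs: A@1 B@1 C@0
Step 3: thread C executes C1 (y = y + 1). Shared: x=5 y=4. PCs: A@1 B@1 C@1
Step 4: thread B executes B2 (x = x * -1). Shared: x=-5 y=4. PCs: A@1 B@2 C@1
Step 5: thread C executes C2 (x = y). Shared: x=4 y=4. PCs: A@1 B@2 C@2
Step 6: thread A executes A2 (y = x + 2). Shared: x=4 y=6. PCs: A@2 B@2 C@2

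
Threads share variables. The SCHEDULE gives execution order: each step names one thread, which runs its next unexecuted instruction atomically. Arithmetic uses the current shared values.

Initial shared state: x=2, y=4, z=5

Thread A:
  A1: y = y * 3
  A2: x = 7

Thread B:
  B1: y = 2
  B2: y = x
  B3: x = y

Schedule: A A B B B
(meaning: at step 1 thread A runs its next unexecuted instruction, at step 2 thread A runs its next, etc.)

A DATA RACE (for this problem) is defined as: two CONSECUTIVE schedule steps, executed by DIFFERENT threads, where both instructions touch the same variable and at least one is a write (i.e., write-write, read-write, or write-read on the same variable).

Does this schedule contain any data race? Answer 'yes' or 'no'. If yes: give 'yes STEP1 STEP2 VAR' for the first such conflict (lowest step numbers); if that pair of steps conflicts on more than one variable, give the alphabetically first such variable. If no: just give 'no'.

Answer: no

Derivation:
Steps 1,2: same thread (A). No race.
Steps 2,3: A(r=-,w=x) vs B(r=-,w=y). No conflict.
Steps 3,4: same thread (B). No race.
Steps 4,5: same thread (B). No race.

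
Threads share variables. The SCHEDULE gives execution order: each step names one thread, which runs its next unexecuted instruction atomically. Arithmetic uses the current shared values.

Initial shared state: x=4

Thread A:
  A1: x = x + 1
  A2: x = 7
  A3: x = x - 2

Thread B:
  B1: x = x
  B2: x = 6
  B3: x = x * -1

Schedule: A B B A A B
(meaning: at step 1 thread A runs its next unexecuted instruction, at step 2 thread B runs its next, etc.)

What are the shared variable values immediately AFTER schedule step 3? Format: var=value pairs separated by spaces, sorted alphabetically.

Step 1: thread A executes A1 (x = x + 1). Shared: x=5. PCs: A@1 B@0
Step 2: thread B executes B1 (x = x). Shared: x=5. PCs: A@1 B@1
Step 3: thread B executes B2 (x = 6). Shared: x=6. PCs: A@1 B@2

Answer: x=6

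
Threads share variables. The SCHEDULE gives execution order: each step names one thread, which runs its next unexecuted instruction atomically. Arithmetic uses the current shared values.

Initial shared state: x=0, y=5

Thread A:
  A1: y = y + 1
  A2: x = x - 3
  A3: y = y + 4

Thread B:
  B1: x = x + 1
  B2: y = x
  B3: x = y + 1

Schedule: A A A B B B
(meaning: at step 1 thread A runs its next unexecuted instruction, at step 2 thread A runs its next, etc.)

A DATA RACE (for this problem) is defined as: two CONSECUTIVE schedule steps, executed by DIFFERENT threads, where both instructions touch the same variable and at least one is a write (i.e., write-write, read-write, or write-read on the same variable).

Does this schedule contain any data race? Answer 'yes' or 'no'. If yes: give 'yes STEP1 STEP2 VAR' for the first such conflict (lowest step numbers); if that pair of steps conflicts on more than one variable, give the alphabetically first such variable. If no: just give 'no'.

Answer: no

Derivation:
Steps 1,2: same thread (A). No race.
Steps 2,3: same thread (A). No race.
Steps 3,4: A(r=y,w=y) vs B(r=x,w=x). No conflict.
Steps 4,5: same thread (B). No race.
Steps 5,6: same thread (B). No race.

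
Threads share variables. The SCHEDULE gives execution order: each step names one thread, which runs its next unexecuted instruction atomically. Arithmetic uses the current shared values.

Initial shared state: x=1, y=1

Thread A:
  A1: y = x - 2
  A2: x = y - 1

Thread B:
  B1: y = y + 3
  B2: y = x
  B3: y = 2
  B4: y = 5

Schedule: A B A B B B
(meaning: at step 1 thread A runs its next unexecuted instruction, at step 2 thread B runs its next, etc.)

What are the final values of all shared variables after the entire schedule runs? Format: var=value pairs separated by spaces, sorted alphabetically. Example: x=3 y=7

Step 1: thread A executes A1 (y = x - 2). Shared: x=1 y=-1. PCs: A@1 B@0
Step 2: thread B executes B1 (y = y + 3). Shared: x=1 y=2. PCs: A@1 B@1
Step 3: thread A executes A2 (x = y - 1). Shared: x=1 y=2. PCs: A@2 B@1
Step 4: thread B executes B2 (y = x). Shared: x=1 y=1. PCs: A@2 B@2
Step 5: thread B executes B3 (y = 2). Shared: x=1 y=2. PCs: A@2 B@3
Step 6: thread B executes B4 (y = 5). Shared: x=1 y=5. PCs: A@2 B@4

Answer: x=1 y=5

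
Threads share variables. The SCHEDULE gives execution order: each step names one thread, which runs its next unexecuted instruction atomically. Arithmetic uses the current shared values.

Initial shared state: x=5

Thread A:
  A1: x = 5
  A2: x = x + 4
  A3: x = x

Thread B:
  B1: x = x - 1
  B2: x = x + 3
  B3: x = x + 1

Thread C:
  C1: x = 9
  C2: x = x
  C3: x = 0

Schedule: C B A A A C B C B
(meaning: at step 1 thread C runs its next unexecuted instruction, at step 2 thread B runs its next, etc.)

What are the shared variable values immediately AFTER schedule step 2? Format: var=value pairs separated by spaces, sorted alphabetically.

Step 1: thread C executes C1 (x = 9). Shared: x=9. PCs: A@0 B@0 C@1
Step 2: thread B executes B1 (x = x - 1). Shared: x=8. PCs: A@0 B@1 C@1

Answer: x=8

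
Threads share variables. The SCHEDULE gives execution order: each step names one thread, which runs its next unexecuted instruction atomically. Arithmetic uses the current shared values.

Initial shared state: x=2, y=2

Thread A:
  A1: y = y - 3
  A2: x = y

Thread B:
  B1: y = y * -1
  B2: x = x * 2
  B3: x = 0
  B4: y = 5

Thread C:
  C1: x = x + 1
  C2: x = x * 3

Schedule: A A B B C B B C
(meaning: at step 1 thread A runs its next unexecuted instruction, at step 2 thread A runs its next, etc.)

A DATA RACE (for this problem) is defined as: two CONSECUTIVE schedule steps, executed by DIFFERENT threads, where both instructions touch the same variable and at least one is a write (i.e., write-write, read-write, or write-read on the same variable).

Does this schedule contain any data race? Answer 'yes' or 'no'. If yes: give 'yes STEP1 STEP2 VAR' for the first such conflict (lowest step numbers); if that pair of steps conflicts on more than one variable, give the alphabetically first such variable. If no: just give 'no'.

Steps 1,2: same thread (A). No race.
Steps 2,3: A(x = y) vs B(y = y * -1). RACE on y (R-W).
Steps 3,4: same thread (B). No race.
Steps 4,5: B(x = x * 2) vs C(x = x + 1). RACE on x (W-W).
Steps 5,6: C(x = x + 1) vs B(x = 0). RACE on x (W-W).
Steps 6,7: same thread (B). No race.
Steps 7,8: B(r=-,w=y) vs C(r=x,w=x). No conflict.
First conflict at steps 2,3.

Answer: yes 2 3 y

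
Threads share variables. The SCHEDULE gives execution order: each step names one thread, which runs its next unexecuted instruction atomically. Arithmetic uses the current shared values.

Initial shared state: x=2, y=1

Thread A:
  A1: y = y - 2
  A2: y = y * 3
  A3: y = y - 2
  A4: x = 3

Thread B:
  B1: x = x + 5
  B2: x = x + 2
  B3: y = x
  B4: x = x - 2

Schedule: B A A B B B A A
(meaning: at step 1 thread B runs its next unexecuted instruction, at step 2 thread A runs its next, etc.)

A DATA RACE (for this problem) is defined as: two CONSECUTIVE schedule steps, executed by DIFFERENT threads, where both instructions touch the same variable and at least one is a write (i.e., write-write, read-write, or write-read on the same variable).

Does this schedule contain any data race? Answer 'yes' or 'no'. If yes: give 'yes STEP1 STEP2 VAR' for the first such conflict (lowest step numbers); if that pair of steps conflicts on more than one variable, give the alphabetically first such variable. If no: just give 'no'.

Answer: no

Derivation:
Steps 1,2: B(r=x,w=x) vs A(r=y,w=y). No conflict.
Steps 2,3: same thread (A). No race.
Steps 3,4: A(r=y,w=y) vs B(r=x,w=x). No conflict.
Steps 4,5: same thread (B). No race.
Steps 5,6: same thread (B). No race.
Steps 6,7: B(r=x,w=x) vs A(r=y,w=y). No conflict.
Steps 7,8: same thread (A). No race.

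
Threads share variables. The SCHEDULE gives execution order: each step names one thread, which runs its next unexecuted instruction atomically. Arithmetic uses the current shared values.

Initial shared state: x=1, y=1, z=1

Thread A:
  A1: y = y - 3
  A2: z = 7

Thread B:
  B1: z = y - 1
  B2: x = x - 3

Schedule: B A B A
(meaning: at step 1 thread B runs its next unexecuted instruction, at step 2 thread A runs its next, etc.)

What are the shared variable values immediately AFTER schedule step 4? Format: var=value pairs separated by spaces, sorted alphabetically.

Step 1: thread B executes B1 (z = y - 1). Shared: x=1 y=1 z=0. PCs: A@0 B@1
Step 2: thread A executes A1 (y = y - 3). Shared: x=1 y=-2 z=0. PCs: A@1 B@1
Step 3: thread B executes B2 (x = x - 3). Shared: x=-2 y=-2 z=0. PCs: A@1 B@2
Step 4: thread A executes A2 (z = 7). Shared: x=-2 y=-2 z=7. PCs: A@2 B@2

Answer: x=-2 y=-2 z=7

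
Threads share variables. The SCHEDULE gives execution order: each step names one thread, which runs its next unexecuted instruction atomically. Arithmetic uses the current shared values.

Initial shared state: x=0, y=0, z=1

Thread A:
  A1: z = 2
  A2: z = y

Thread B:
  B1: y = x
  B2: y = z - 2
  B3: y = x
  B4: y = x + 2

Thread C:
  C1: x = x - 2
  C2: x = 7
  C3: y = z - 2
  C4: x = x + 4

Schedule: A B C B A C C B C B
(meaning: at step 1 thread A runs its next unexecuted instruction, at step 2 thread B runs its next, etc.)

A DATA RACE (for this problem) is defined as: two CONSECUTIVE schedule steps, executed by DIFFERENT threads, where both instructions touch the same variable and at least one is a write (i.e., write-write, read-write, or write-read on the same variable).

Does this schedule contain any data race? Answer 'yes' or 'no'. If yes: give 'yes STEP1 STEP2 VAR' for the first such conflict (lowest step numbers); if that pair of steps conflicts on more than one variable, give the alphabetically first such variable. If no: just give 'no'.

Answer: yes 2 3 x

Derivation:
Steps 1,2: A(r=-,w=z) vs B(r=x,w=y). No conflict.
Steps 2,3: B(y = x) vs C(x = x - 2). RACE on x (R-W).
Steps 3,4: C(r=x,w=x) vs B(r=z,w=y). No conflict.
Steps 4,5: B(y = z - 2) vs A(z = y). RACE on y (W-R), z (R-W). Multiple vars; alphabetically first is y.
Steps 5,6: A(r=y,w=z) vs C(r=-,w=x). No conflict.
Steps 6,7: same thread (C). No race.
Steps 7,8: C(y = z - 2) vs B(y = x). RACE on y (W-W).
Steps 8,9: B(y = x) vs C(x = x + 4). RACE on x (R-W).
Steps 9,10: C(x = x + 4) vs B(y = x + 2). RACE on x (W-R).
First conflict at steps 2,3.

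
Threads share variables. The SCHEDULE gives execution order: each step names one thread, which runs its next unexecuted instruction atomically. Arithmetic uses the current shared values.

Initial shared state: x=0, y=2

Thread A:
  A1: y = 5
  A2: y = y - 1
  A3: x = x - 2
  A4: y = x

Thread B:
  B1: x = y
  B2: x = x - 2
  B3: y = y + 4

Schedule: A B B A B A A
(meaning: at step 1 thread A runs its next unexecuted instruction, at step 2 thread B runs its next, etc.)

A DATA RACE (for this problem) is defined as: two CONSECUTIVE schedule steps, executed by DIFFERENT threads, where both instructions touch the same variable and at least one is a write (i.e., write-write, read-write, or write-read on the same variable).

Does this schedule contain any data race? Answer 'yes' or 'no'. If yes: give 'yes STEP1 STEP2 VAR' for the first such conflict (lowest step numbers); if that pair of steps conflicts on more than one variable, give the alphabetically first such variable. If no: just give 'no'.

Answer: yes 1 2 y

Derivation:
Steps 1,2: A(y = 5) vs B(x = y). RACE on y (W-R).
Steps 2,3: same thread (B). No race.
Steps 3,4: B(r=x,w=x) vs A(r=y,w=y). No conflict.
Steps 4,5: A(y = y - 1) vs B(y = y + 4). RACE on y (W-W).
Steps 5,6: B(r=y,w=y) vs A(r=x,w=x). No conflict.
Steps 6,7: same thread (A). No race.
First conflict at steps 1,2.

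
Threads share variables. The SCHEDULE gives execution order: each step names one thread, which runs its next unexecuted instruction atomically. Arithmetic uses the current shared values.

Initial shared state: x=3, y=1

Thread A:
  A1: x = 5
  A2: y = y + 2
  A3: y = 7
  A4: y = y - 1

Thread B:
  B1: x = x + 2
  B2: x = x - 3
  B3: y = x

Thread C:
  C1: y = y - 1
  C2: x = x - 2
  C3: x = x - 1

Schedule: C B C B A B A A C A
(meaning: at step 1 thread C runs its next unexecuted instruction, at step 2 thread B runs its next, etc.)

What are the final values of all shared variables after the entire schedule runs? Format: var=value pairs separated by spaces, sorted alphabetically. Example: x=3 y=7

Answer: x=4 y=6

Derivation:
Step 1: thread C executes C1 (y = y - 1). Shared: x=3 y=0. PCs: A@0 B@0 C@1
Step 2: thread B executes B1 (x = x + 2). Shared: x=5 y=0. PCs: A@0 B@1 C@1
Step 3: thread C executes C2 (x = x - 2). Shared: x=3 y=0. PCs: A@0 B@1 C@2
Step 4: thread B executes B2 (x = x - 3). Shared: x=0 y=0. PCs: A@0 B@2 C@2
Step 5: thread A executes A1 (x = 5). Shared: x=5 y=0. PCs: A@1 B@2 C@2
Step 6: thread B executes B3 (y = x). Shared: x=5 y=5. PCs: A@1 B@3 C@2
Step 7: thread A executes A2 (y = y + 2). Shared: x=5 y=7. PCs: A@2 B@3 C@2
Step 8: thread A executes A3 (y = 7). Shared: x=5 y=7. PCs: A@3 B@3 C@2
Step 9: thread C executes C3 (x = x - 1). Shared: x=4 y=7. PCs: A@3 B@3 C@3
Step 10: thread A executes A4 (y = y - 1). Shared: x=4 y=6. PCs: A@4 B@3 C@3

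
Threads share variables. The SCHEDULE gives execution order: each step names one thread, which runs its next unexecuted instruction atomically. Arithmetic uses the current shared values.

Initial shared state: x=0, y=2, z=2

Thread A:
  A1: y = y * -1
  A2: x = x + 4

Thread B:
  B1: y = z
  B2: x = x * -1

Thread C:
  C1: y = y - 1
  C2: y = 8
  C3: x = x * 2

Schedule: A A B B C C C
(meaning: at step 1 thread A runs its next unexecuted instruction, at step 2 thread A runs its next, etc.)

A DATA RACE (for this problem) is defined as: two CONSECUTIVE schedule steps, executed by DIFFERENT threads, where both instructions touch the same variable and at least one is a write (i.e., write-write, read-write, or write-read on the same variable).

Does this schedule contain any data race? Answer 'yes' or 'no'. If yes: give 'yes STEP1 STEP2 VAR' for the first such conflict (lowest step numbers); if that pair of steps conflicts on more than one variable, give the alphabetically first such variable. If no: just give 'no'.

Answer: no

Derivation:
Steps 1,2: same thread (A). No race.
Steps 2,3: A(r=x,w=x) vs B(r=z,w=y). No conflict.
Steps 3,4: same thread (B). No race.
Steps 4,5: B(r=x,w=x) vs C(r=y,w=y). No conflict.
Steps 5,6: same thread (C). No race.
Steps 6,7: same thread (C). No race.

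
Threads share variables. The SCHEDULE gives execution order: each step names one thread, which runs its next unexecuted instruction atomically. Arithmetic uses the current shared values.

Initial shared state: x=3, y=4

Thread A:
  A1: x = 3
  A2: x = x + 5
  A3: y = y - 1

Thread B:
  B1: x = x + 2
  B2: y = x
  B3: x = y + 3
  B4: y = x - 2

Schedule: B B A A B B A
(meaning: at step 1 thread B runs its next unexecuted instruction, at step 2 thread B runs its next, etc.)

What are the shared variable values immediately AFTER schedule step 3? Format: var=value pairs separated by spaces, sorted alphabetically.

Step 1: thread B executes B1 (x = x + 2). Shared: x=5 y=4. PCs: A@0 B@1
Step 2: thread B executes B2 (y = x). Shared: x=5 y=5. PCs: A@0 B@2
Step 3: thread A executes A1 (x = 3). Shared: x=3 y=5. PCs: A@1 B@2

Answer: x=3 y=5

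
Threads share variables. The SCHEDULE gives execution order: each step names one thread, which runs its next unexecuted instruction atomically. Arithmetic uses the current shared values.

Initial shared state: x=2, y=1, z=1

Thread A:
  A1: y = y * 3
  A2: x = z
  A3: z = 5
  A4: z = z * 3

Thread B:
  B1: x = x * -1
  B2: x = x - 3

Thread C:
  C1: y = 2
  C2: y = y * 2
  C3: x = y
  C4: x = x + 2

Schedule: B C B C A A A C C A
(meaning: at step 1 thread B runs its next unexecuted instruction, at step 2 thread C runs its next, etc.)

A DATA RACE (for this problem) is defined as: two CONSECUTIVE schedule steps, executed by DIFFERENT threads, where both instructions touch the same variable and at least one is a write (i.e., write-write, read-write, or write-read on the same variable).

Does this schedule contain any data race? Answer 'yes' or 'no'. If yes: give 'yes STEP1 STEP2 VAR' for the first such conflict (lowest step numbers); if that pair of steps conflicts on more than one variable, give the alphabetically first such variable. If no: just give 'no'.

Steps 1,2: B(r=x,w=x) vs C(r=-,w=y). No conflict.
Steps 2,3: C(r=-,w=y) vs B(r=x,w=x). No conflict.
Steps 3,4: B(r=x,w=x) vs C(r=y,w=y). No conflict.
Steps 4,5: C(y = y * 2) vs A(y = y * 3). RACE on y (W-W).
Steps 5,6: same thread (A). No race.
Steps 6,7: same thread (A). No race.
Steps 7,8: A(r=-,w=z) vs C(r=y,w=x). No conflict.
Steps 8,9: same thread (C). No race.
Steps 9,10: C(r=x,w=x) vs A(r=z,w=z). No conflict.
First conflict at steps 4,5.

Answer: yes 4 5 y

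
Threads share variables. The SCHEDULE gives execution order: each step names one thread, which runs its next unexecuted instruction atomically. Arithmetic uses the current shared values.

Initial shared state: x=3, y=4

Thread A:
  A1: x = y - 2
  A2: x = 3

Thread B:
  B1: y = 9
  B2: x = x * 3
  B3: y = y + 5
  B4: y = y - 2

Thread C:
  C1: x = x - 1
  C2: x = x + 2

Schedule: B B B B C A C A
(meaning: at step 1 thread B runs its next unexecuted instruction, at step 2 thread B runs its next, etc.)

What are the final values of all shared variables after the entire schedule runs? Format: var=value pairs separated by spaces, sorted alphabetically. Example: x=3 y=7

Answer: x=3 y=12

Derivation:
Step 1: thread B executes B1 (y = 9). Shared: x=3 y=9. PCs: A@0 B@1 C@0
Step 2: thread B executes B2 (x = x * 3). Shared: x=9 y=9. PCs: A@0 B@2 C@0
Step 3: thread B executes B3 (y = y + 5). Shared: x=9 y=14. PCs: A@0 B@3 C@0
Step 4: thread B executes B4 (y = y - 2). Shared: x=9 y=12. PCs: A@0 B@4 C@0
Step 5: thread C executes C1 (x = x - 1). Shared: x=8 y=12. PCs: A@0 B@4 C@1
Step 6: thread A executes A1 (x = y - 2). Shared: x=10 y=12. PCs: A@1 B@4 C@1
Step 7: thread C executes C2 (x = x + 2). Shared: x=12 y=12. PCs: A@1 B@4 C@2
Step 8: thread A executes A2 (x = 3). Shared: x=3 y=12. PCs: A@2 B@4 C@2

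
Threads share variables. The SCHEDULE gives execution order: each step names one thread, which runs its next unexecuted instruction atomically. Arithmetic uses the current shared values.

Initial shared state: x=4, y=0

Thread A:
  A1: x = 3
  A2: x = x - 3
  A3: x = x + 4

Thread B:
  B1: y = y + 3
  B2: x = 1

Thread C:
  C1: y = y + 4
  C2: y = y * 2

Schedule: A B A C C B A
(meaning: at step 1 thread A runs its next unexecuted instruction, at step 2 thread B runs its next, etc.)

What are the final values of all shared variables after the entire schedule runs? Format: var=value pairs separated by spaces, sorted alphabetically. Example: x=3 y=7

Step 1: thread A executes A1 (x = 3). Shared: x=3 y=0. PCs: A@1 B@0 C@0
Step 2: thread B executes B1 (y = y + 3). Shared: x=3 y=3. PCs: A@1 B@1 C@0
Step 3: thread A executes A2 (x = x - 3). Shared: x=0 y=3. PCs: A@2 B@1 C@0
Step 4: thread C executes C1 (y = y + 4). Shared: x=0 y=7. PCs: A@2 B@1 C@1
Step 5: thread C executes C2 (y = y * 2). Shared: x=0 y=14. PCs: A@2 B@1 C@2
Step 6: thread B executes B2 (x = 1). Shared: x=1 y=14. PCs: A@2 B@2 C@2
Step 7: thread A executes A3 (x = x + 4). Shared: x=5 y=14. PCs: A@3 B@2 C@2

Answer: x=5 y=14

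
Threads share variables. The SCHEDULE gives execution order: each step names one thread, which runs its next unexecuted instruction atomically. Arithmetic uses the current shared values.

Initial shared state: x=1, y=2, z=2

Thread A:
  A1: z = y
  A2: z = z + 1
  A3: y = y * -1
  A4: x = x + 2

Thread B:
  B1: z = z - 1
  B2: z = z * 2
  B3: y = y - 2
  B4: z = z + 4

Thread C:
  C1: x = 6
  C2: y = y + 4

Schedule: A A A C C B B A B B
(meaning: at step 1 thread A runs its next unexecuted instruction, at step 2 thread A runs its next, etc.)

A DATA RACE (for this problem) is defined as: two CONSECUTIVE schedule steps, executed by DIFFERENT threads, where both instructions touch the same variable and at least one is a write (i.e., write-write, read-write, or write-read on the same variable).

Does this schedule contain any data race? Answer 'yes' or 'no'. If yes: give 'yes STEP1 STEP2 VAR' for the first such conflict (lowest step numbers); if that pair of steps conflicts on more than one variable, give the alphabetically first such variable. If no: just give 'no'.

Steps 1,2: same thread (A). No race.
Steps 2,3: same thread (A). No race.
Steps 3,4: A(r=y,w=y) vs C(r=-,w=x). No conflict.
Steps 4,5: same thread (C). No race.
Steps 5,6: C(r=y,w=y) vs B(r=z,w=z). No conflict.
Steps 6,7: same thread (B). No race.
Steps 7,8: B(r=z,w=z) vs A(r=x,w=x). No conflict.
Steps 8,9: A(r=x,w=x) vs B(r=y,w=y). No conflict.
Steps 9,10: same thread (B). No race.

Answer: no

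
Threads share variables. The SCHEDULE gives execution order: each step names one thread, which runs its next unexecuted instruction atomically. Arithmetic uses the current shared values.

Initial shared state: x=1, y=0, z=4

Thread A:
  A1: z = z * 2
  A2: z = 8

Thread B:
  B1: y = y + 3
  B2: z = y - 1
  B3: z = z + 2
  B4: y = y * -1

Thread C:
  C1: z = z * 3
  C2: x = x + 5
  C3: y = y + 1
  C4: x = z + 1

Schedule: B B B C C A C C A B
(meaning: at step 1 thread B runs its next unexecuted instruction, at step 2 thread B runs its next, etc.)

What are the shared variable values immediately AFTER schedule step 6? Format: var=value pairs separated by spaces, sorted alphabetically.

Answer: x=6 y=3 z=24

Derivation:
Step 1: thread B executes B1 (y = y + 3). Shared: x=1 y=3 z=4. PCs: A@0 B@1 C@0
Step 2: thread B executes B2 (z = y - 1). Shared: x=1 y=3 z=2. PCs: A@0 B@2 C@0
Step 3: thread B executes B3 (z = z + 2). Shared: x=1 y=3 z=4. PCs: A@0 B@3 C@0
Step 4: thread C executes C1 (z = z * 3). Shared: x=1 y=3 z=12. PCs: A@0 B@3 C@1
Step 5: thread C executes C2 (x = x + 5). Shared: x=6 y=3 z=12. PCs: A@0 B@3 C@2
Step 6: thread A executes A1 (z = z * 2). Shared: x=6 y=3 z=24. PCs: A@1 B@3 C@2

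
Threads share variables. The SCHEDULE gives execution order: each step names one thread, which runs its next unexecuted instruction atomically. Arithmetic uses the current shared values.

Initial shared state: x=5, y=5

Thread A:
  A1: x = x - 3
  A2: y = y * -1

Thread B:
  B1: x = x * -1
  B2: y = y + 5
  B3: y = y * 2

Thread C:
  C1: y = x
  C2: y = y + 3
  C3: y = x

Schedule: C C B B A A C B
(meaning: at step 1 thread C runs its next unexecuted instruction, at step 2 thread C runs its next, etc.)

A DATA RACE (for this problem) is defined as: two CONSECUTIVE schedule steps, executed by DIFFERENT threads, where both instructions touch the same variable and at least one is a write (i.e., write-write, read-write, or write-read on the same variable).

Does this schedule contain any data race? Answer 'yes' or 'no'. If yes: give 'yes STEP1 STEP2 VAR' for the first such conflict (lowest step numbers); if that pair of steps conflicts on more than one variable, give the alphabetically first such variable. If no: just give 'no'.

Answer: yes 6 7 y

Derivation:
Steps 1,2: same thread (C). No race.
Steps 2,3: C(r=y,w=y) vs B(r=x,w=x). No conflict.
Steps 3,4: same thread (B). No race.
Steps 4,5: B(r=y,w=y) vs A(r=x,w=x). No conflict.
Steps 5,6: same thread (A). No race.
Steps 6,7: A(y = y * -1) vs C(y = x). RACE on y (W-W).
Steps 7,8: C(y = x) vs B(y = y * 2). RACE on y (W-W).
First conflict at steps 6,7.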